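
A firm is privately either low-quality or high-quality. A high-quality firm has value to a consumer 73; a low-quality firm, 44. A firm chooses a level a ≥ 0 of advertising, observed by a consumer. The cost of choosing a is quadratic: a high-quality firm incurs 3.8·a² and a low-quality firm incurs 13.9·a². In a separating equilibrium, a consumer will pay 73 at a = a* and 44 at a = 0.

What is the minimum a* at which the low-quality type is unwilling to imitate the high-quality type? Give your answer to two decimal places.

1.44

The low-quality type at a = 0 receives 44; imitating at a* yields 73 − 13.9·a*².
Indifference: 44 = 73 − 13.9·a*², so a*² = (73 − 44) / 13.9 ≈ 2.0863.
a* = √2.0863 ≈ 1.44.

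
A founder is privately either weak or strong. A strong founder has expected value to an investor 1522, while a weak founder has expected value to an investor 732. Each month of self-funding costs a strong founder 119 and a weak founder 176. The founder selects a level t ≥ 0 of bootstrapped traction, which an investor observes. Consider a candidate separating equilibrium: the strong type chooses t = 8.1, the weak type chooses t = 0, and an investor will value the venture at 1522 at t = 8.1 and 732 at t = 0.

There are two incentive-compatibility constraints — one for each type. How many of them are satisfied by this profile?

1

Weak type: stay at 0 → 732; mimic → 1522 − 176 × 8.1 = 96.4. IC holds (732 ≥ 96.4).
Strong type: signal → 1522 − 119 × 8.1 = 558.1; deviate to 0 → 732. IC fails (558.1 < 732).
1 of 2 constraints hold, so this profile is not an equilibrium.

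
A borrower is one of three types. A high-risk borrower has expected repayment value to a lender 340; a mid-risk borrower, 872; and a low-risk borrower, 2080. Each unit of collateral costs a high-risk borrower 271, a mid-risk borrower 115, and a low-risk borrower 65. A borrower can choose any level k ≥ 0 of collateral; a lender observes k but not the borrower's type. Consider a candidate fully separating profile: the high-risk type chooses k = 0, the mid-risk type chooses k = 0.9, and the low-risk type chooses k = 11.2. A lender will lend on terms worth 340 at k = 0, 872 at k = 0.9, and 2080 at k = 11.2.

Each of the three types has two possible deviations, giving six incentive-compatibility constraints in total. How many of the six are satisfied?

4

High-risk (own payoff 340): to k=0.9 gives 872 − 271×0.9 = 628.1 → profitable ✗; to k=11.2 gives 2080 − 271×11.2 = -955.2 → no gain ✓.
Low-risk (own payoff 2080 − 65×11.2 = 1352): to k=0 gives 340 → no gain ✓; to k=0.9 gives 872 − 65×0.9 = 813.5 → no gain ✓.
Mid-risk (own payoff 872 − 115×0.9 = 768.5): to k=0 gives 340 → no gain ✓; to k=11.2 gives 2080 − 115×11.2 = 792 → profitable ✗.
4 of the 6 constraints hold; not an equilibrium.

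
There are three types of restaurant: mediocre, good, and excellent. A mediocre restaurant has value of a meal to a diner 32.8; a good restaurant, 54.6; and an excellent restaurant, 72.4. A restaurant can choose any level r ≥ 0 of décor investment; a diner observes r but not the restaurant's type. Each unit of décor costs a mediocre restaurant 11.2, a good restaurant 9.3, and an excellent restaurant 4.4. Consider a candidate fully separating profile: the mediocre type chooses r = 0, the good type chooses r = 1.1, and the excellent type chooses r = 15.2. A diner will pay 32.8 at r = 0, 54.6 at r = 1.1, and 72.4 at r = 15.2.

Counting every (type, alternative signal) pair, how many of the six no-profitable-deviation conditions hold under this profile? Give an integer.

Excellent (own payoff 72.4 − 4.4×15.2 = 5.52): to r=0 gives 32.8 → profitable ✗; to r=1.1 gives 54.6 − 4.4×1.1 = 49.76 → profitable ✗.
Good (own payoff 54.6 − 9.3×1.1 = 44.37): to r=0 gives 32.8 → no gain ✓; to r=15.2 gives 72.4 − 9.3×15.2 = -68.96 → no gain ✓.
Mediocre (own payoff 32.8): to r=1.1 gives 54.6 − 11.2×1.1 = 42.28 → profitable ✗; to r=15.2 gives 72.4 − 11.2×15.2 = -97.84 → no gain ✓.
3 of the 6 constraints hold; not an equilibrium.

3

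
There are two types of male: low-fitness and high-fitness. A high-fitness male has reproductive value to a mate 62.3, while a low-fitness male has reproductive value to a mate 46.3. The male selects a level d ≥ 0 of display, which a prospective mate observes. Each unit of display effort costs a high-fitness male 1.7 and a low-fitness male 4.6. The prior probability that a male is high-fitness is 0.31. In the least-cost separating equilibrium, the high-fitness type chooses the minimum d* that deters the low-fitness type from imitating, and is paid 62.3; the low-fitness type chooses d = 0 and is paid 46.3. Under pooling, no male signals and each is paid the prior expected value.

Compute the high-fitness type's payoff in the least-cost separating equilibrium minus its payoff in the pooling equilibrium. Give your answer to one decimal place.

Least-cost separating signal: d* solves 46.3 = 62.3 − 4.6·d*, so d* = (62.3 − 46.3)/4.6 ≈ 3.4783.
High-fitness type's separating payoff: 62.3 − 1.7 × d* = 62.3 − 1.7 × (62.3 − 46.3)/4.6 = 62.3 − 27.2/4.6 ≈ 56.387.
Pooling payoff: 0.31 × 62.3 + 0.69 × 46.3 = 51.26.
Difference: 56.387 − 51.26 = 5.127, i.e. 5.1 to one decimal place.
The high-fitness type prefers to separate.

5.1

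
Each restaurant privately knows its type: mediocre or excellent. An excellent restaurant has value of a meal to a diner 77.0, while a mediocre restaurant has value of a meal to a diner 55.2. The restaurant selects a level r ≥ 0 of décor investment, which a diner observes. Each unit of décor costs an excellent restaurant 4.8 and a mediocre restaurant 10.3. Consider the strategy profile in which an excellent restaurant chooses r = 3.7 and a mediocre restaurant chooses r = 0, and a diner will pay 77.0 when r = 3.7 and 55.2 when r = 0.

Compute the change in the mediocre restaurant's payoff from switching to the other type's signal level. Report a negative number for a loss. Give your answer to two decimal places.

-16.31

Playing r = 0 the mediocre restaurant receives 55.2.
Deviating to r = 3.7 brings payment 77.0 at cost 10.3 × 3.7 = 38.11, netting 38.89.
Gain from deviating: 38.89 − 55.2 = -16.31.
The gain is negative, so the mediocre type's incentive-compatibility constraint is satisfied.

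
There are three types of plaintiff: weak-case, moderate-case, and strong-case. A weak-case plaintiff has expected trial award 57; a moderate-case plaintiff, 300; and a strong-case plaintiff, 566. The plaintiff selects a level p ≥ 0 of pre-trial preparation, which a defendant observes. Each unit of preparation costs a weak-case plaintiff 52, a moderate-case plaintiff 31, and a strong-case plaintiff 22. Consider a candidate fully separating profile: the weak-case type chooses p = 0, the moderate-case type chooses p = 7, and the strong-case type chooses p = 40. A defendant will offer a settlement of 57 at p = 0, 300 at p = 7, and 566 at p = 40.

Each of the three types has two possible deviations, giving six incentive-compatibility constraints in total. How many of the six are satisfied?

4

Strong-case (own payoff 566 − 22×40 = -314): to p=0 gives 57 → profitable ✗; to p=7 gives 300 − 22×7 = 146 → profitable ✗.
Moderate-case (own payoff 300 − 31×7 = 83): to p=0 gives 57 → no gain ✓; to p=40 gives 566 − 31×40 = -674 → no gain ✓.
Weak-case (own payoff 57): to p=7 gives 300 − 52×7 = -64 → no gain ✓; to p=40 gives 566 − 52×40 = -1514 → no gain ✓.
4 of the 6 constraints hold; not an equilibrium.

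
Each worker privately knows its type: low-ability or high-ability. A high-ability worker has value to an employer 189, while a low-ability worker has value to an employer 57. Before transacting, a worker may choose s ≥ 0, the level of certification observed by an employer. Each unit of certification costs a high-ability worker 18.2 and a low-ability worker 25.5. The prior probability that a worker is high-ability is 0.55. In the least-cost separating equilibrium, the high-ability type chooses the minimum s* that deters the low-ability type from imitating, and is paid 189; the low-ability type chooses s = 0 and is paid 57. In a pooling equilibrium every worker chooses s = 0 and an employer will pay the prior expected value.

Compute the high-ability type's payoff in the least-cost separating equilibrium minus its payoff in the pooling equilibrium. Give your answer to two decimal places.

Least-cost separating signal: s* solves 57 = 189 − 25.5·s*, so s* = (189 − 57)/25.5 ≈ 5.1765.
High-ability type's separating payoff: 189 − 18.2 × s* = 189 − 18.2 × (189 − 57)/25.5 = 189 − 2402.4/25.5 ≈ 94.7882.
Pooling payoff: 0.55 × 189 + 0.45 × 57 = 129.6.
Difference: 94.7882 − 129.6 = -34.8118, i.e. -34.81 to two decimal places.
The high-ability type would prefer the pooling outcome.

-34.81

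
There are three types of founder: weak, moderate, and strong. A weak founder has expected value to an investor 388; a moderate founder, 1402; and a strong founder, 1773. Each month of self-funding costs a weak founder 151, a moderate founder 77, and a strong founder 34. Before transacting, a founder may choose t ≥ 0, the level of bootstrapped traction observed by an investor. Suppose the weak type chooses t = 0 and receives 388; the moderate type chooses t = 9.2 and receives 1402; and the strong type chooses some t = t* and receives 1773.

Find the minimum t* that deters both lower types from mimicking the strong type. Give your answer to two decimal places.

14.02

Moderate type (on-path payoff 1402 − 77×9.2 = 693.6) won't mimic when 693.6 ≥ 1773 − 77·t*, i.e. t* ≥ 14.02.
Weak type (on-path payoff 388) won't mimic when 388 ≥ 1773 − 151·t*, i.e. t* ≥ 9.17.
Both must hold, so t* = max(9.17, 14.02) = 14.02. The moderate type's constraint binds.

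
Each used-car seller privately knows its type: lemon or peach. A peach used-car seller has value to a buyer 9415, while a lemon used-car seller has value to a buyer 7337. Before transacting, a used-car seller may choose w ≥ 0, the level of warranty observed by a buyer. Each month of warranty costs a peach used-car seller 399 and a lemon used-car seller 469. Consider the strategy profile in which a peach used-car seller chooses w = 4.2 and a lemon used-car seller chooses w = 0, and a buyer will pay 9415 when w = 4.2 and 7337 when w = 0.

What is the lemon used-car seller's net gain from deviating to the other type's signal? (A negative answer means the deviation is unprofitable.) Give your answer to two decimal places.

Playing w = 0 the lemon used-car seller receives 7337.
Deviating to w = 4.2 brings payment 9415 at cost 469 × 4.2 = 1969.8, netting 7445.2.
Gain from deviating: 7445.2 − 7337 = 108.20.
The gain is positive, so the lemon type's incentive-compatibility constraint is violated — this profile is not a separating equilibrium.

108.20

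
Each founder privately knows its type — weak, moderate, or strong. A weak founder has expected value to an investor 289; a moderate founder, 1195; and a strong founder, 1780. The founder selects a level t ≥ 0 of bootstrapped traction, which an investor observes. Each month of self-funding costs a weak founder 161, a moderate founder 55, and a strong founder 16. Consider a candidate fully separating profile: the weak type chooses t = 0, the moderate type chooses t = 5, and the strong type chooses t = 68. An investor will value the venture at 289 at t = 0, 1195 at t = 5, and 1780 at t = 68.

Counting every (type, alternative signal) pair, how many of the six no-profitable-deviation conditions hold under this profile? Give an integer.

Weak (own payoff 289): to t=5 gives 1195 − 161×5 = 390 → profitable ✗; to t=68 gives 1780 − 161×68 = -9168 → no gain ✓.
Moderate (own payoff 1195 − 55×5 = 920): to t=0 gives 289 → no gain ✓; to t=68 gives 1780 − 55×68 = -1960 → no gain ✓.
Strong (own payoff 1780 − 16×68 = 692): to t=0 gives 289 → no gain ✓; to t=5 gives 1195 − 16×5 = 1115 → profitable ✗.
4 of the 6 constraints hold; not an equilibrium.

4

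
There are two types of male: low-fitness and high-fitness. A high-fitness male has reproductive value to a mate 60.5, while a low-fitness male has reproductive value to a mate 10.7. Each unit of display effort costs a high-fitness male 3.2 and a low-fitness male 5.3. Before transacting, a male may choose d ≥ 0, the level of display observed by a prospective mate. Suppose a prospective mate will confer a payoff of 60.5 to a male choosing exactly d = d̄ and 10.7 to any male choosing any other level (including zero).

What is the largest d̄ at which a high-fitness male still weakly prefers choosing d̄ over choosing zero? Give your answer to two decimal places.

Choosing d̄ yields the high-fitness type 60.5 − 3.2·d̄; choosing zero yields 10.7.
The high-fitness type is indifferent at 60.5 − 3.2·d̄ = 10.7, i.e. d̄ = (60.5 − 10.7) / 3.2 ≈ 15.56.
For any d̄ above 15.56 the high-fitness type would rather pool at zero, so separation collapses.

15.56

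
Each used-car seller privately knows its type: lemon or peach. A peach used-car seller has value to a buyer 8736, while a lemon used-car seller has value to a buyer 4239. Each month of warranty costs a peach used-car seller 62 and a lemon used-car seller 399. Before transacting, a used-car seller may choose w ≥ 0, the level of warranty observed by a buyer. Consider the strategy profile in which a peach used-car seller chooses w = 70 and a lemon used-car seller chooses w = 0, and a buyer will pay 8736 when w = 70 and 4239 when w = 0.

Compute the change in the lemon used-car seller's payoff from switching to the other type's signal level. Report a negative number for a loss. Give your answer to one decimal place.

-23433.0

Playing w = 0 the lemon used-car seller receives 4239.
Deviating to w = 70 brings payment 8736 at cost 399 × 70 = 27930, netting -19194.
Gain from deviating: -19194 − 4239 = -23433.0.
The gain is negative, so the lemon type's incentive-compatibility constraint is satisfied.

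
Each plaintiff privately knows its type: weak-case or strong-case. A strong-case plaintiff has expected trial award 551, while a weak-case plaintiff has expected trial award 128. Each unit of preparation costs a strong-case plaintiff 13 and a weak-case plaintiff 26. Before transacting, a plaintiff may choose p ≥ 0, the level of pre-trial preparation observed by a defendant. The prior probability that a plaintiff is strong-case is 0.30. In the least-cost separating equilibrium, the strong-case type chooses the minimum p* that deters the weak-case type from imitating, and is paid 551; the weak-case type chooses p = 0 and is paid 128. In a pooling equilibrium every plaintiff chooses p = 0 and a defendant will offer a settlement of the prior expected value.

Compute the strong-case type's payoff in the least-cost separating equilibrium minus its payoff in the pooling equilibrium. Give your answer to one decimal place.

84.6

Least-cost separating signal: p* solves 128 = 551 − 26·p*, so p* = (551 − 128)/26 ≈ 16.2692.
Strong-case type's separating payoff: 551 − 13 × p* = 551 − 13 × (551 − 128)/26 = 551 − 5499/26 = 339.5.
Pooling payoff: 0.30 × 551 + 0.70 × 128 = 254.9.
Difference: 339.5 − 254.9 = 84.6.
The strong-case type prefers to separate.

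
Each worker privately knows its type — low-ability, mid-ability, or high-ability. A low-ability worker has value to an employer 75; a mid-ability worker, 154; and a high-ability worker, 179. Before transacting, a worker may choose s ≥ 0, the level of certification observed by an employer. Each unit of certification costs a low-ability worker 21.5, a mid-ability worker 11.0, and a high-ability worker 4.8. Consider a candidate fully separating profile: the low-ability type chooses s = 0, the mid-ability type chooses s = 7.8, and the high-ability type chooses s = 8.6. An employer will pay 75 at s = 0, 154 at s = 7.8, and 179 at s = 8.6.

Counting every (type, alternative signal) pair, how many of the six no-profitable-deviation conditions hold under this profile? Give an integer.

High-ability (own payoff 179 − 4.8×8.6 = 137.72): to s=0 gives 75 → no gain ✓; to s=7.8 gives 154 − 4.8×7.8 = 116.56 → no gain ✓.
Mid-ability (own payoff 154 − 11.0×7.8 = 68.2): to s=0 gives 75 → profitable ✗; to s=8.6 gives 179 − 11.0×8.6 = 84.4 → profitable ✗.
Low-ability (own payoff 75): to s=7.8 gives 154 − 21.5×7.8 = -13.7 → no gain ✓; to s=8.6 gives 179 − 21.5×8.6 = -5.9 → no gain ✓.
4 of the 6 constraints hold; not an equilibrium.

4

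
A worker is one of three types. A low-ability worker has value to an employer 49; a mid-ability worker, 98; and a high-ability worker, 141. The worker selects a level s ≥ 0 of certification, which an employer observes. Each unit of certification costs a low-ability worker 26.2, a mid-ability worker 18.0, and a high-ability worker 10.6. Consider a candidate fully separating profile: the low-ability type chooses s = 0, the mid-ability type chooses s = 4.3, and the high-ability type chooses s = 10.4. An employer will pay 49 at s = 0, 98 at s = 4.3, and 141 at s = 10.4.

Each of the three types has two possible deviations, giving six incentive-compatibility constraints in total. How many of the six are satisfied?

3

High-ability (own payoff 141 − 10.6×10.4 = 30.76): to s=0 gives 49 → profitable ✗; to s=4.3 gives 98 − 10.6×4.3 = 52.42 → profitable ✗.
Low-ability (own payoff 49): to s=4.3 gives 98 − 26.2×4.3 = -14.66 → no gain ✓; to s=10.4 gives 141 − 26.2×10.4 = -131.48 → no gain ✓.
Mid-ability (own payoff 98 − 18.0×4.3 = 20.6): to s=0 gives 49 → profitable ✗; to s=10.4 gives 141 − 18.0×10.4 = -46.2 → no gain ✓.
3 of the 6 constraints hold; not an equilibrium.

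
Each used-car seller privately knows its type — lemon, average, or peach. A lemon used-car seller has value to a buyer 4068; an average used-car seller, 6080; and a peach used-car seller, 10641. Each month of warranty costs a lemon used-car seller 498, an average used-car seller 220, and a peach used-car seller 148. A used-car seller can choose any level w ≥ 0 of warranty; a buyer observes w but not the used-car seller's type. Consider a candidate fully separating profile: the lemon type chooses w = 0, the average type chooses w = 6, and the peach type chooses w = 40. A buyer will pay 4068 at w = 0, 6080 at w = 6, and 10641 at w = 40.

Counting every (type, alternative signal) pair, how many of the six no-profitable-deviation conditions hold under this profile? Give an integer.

Peach (own payoff 10641 − 148×40 = 4721): to w=0 gives 4068 → no gain ✓; to w=6 gives 6080 − 148×6 = 5192 → profitable ✗.
Lemon (own payoff 4068): to w=6 gives 6080 − 498×6 = 3092 → no gain ✓; to w=40 gives 10641 − 498×40 = -9279 → no gain ✓.
Average (own payoff 6080 − 220×6 = 4760): to w=0 gives 4068 → no gain ✓; to w=40 gives 10641 − 220×40 = 1841 → no gain ✓.
5 of the 6 constraints hold; not an equilibrium.

5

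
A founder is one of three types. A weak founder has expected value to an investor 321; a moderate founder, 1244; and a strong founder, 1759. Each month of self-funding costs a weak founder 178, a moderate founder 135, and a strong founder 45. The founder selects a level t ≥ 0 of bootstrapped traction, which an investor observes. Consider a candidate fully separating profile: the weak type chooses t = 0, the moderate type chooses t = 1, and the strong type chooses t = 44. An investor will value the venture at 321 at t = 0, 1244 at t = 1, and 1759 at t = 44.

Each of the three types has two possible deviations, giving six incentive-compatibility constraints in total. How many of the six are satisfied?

Weak (own payoff 321): to t=1 gives 1244 − 178×1 = 1066 → profitable ✗; to t=44 gives 1759 − 178×44 = -6073 → no gain ✓.
Moderate (own payoff 1244 − 135×1 = 1109): to t=0 gives 321 → no gain ✓; to t=44 gives 1759 − 135×44 = -4181 → no gain ✓.
Strong (own payoff 1759 − 45×44 = -221): to t=0 gives 321 → profitable ✗; to t=1 gives 1244 − 45×1 = 1199 → profitable ✗.
3 of the 6 constraints hold; not an equilibrium.

3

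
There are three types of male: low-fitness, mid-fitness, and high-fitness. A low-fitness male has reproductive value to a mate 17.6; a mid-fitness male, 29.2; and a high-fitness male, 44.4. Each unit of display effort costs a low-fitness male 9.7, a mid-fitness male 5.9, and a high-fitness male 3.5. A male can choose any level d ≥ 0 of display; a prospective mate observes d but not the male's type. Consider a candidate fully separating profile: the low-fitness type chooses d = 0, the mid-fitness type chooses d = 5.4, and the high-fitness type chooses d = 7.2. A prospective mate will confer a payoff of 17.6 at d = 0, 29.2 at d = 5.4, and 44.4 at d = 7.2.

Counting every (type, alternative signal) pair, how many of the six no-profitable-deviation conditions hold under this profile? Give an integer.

Mid-fitness (own payoff 29.2 − 5.9×5.4 = -2.66): to d=0 gives 17.6 → profitable ✗; to d=7.2 gives 44.4 − 5.9×7.2 = 1.92 → profitable ✗.
Low-fitness (own payoff 17.6): to d=5.4 gives 29.2 − 9.7×5.4 = -23.18 → no gain ✓; to d=7.2 gives 44.4 − 9.7×7.2 = -25.44 → no gain ✓.
High-fitness (own payoff 44.4 − 3.5×7.2 = 19.2): to d=0 gives 17.6 → no gain ✓; to d=5.4 gives 29.2 − 3.5×5.4 = 10.3 → no gain ✓.
4 of the 6 constraints hold; not an equilibrium.

4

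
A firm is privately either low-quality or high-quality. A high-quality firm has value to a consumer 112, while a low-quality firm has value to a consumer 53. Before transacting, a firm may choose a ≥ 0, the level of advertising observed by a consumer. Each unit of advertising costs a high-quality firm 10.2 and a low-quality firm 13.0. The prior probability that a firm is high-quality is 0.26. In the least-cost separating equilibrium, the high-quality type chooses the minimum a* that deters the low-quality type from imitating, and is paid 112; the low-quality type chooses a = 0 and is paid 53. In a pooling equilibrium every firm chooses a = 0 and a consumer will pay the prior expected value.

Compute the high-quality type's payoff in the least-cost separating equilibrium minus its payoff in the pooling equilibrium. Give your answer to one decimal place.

-2.6

Least-cost separating signal: a* solves 53 = 112 − 13.0·a*, so a* = (112 − 53)/13.0 ≈ 4.5385.
High-quality type's separating payoff: 112 − 10.2 × a* = 112 − 10.2 × (112 − 53)/13.0 = 112 − 601.8/13.0 ≈ 65.708.
Pooling payoff: 0.26 × 112 + 0.74 × 53 = 68.34.
Difference: 65.708 − 68.34 = -2.632, i.e. -2.6 to one decimal place.
The high-quality type would prefer the pooling outcome.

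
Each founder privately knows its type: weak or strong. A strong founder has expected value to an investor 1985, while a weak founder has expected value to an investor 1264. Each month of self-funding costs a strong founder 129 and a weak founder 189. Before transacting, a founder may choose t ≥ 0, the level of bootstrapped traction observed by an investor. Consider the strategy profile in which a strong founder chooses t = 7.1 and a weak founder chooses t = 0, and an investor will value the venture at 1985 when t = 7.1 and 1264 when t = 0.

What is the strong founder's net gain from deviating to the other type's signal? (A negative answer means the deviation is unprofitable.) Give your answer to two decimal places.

Playing t = 7.1 the strong founder receives 1985 − 129 × 7.1 = 1069.1.
Deviating to t = 0 yields 1264 instead.
Gain from deviating: 1264 − 1069.1 = 194.90.
The gain is positive, so the strong type's incentive-compatibility constraint is violated — this profile is not a separating equilibrium.

194.90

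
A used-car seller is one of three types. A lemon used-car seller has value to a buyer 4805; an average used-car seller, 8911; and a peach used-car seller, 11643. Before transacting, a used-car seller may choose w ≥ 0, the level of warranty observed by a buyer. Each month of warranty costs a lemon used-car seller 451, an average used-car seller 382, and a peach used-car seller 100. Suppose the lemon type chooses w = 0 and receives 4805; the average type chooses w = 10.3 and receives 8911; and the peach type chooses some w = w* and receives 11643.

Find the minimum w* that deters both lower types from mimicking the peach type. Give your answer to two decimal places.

17.45

Average type (on-path payoff 8911 − 382×10.3 = 4976.4) won't mimic when 4976.4 ≥ 11643 − 382·w*, i.e. w* ≥ 17.45.
Lemon type (on-path payoff 4805) won't mimic when 4805 ≥ 11643 − 451·w*, i.e. w* ≥ 15.16.
Both must hold, so w* = max(15.16, 17.45) = 17.45. The average type's constraint binds.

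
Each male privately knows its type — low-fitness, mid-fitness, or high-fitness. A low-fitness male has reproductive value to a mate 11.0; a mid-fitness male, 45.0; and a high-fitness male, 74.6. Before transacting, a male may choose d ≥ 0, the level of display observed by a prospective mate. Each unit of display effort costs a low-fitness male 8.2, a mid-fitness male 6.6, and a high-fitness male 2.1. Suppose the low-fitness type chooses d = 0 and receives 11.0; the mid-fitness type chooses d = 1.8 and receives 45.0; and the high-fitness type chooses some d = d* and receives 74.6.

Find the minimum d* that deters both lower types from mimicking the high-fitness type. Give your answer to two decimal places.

7.76

Mid-fitness type (on-path payoff 45.0 − 6.6×1.8 = 33.12) won't mimic when 33.12 ≥ 74.6 − 6.6·d*, i.e. d* ≥ 6.28.
Low-fitness type (on-path payoff 11.0) won't mimic when 11.0 ≥ 74.6 − 8.2·d*, i.e. d* ≥ 7.76.
Both must hold, so d* = max(7.76, 6.28) = 7.76. The low-fitness type's constraint binds.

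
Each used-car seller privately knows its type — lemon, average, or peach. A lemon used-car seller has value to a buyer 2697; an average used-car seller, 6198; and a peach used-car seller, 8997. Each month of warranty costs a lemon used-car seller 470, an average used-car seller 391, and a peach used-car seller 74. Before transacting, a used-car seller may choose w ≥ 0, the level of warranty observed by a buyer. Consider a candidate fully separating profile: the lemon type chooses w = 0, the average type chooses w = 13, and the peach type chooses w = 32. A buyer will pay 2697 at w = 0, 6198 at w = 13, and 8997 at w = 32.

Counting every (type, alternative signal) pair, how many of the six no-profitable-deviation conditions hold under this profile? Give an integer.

5

Lemon (own payoff 2697): to w=13 gives 6198 − 470×13 = 88 → no gain ✓; to w=32 gives 8997 − 470×32 = -6043 → no gain ✓.
Average (own payoff 6198 − 391×13 = 1115): to w=0 gives 2697 → profitable ✗; to w=32 gives 8997 − 391×32 = -3515 → no gain ✓.
Peach (own payoff 8997 − 74×32 = 6629): to w=0 gives 2697 → no gain ✓; to w=13 gives 6198 − 74×13 = 5236 → no gain ✓.
5 of the 6 constraints hold; not an equilibrium.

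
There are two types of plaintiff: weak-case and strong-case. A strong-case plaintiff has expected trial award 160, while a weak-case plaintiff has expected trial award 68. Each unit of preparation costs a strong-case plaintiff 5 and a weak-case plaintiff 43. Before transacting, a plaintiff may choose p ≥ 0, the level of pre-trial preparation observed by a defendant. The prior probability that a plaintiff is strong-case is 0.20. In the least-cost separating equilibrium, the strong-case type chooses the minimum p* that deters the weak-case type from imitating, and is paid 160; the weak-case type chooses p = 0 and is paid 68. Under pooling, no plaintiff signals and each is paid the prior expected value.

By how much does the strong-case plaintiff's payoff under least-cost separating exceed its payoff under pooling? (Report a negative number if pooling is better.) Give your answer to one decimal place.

Least-cost separating signal: p* solves 68 = 160 − 43·p*, so p* = (160 − 68)/43 ≈ 2.1395.
Strong-case type's separating payoff: 160 − 5 × p* = 160 − 5 × (160 − 68)/43 = 160 − 460/43 ≈ 149.302.
Pooling payoff: 0.20 × 160 + 0.80 × 68 = 86.4.
Difference: 149.302 − 86.4 = 62.902, i.e. 62.9 to one decimal place.
The strong-case type prefers to separate.

62.9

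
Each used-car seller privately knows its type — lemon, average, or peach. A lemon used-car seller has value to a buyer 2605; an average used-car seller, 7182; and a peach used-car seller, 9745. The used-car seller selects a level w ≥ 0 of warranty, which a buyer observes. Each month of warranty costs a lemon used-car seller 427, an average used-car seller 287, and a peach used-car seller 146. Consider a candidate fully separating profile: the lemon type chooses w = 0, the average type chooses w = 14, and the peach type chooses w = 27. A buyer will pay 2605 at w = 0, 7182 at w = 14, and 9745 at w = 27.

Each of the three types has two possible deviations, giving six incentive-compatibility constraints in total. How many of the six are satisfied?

Peach (own payoff 9745 − 146×27 = 5803): to w=0 gives 2605 → no gain ✓; to w=14 gives 7182 − 146×14 = 5138 → no gain ✓.
Average (own payoff 7182 − 287×14 = 3164): to w=0 gives 2605 → no gain ✓; to w=27 gives 9745 − 287×27 = 1996 → no gain ✓.
Lemon (own payoff 2605): to w=14 gives 7182 − 427×14 = 1204 → no gain ✓; to w=27 gives 9745 − 427×27 = -1784 → no gain ✓.
6 of the 6 constraints hold; this profile is a separating equilibrium.

6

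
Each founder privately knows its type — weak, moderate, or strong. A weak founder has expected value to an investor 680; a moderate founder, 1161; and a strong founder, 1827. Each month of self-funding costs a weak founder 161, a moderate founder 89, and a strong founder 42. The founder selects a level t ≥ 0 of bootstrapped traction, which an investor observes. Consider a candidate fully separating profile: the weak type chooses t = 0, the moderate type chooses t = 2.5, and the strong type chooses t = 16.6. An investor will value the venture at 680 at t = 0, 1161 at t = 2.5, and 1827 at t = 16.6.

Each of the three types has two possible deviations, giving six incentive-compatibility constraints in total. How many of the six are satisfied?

5

Strong (own payoff 1827 − 42×16.6 = 1129.8): to t=0 gives 680 → no gain ✓; to t=2.5 gives 1161 − 42×2.5 = 1056 → no gain ✓.
Weak (own payoff 680): to t=2.5 gives 1161 − 161×2.5 = 758.5 → profitable ✗; to t=16.6 gives 1827 − 161×16.6 = -845.6 → no gain ✓.
Moderate (own payoff 1161 − 89×2.5 = 938.5): to t=0 gives 680 → no gain ✓; to t=16.6 gives 1827 − 89×16.6 = 349.6 → no gain ✓.
5 of the 6 constraints hold; not an equilibrium.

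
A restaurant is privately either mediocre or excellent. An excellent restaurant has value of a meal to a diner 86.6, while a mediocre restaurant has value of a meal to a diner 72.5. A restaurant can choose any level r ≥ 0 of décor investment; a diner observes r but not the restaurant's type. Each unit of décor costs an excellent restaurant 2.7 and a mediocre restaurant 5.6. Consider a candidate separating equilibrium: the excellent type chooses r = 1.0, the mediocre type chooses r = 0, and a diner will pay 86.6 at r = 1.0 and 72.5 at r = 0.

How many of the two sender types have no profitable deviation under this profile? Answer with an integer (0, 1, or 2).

Mediocre type: stay at 0 → 72.5; mimic → 86.6 − 5.6 × 1.0 = 81. IC fails (72.5 < 81).
Excellent type: signal → 86.6 − 2.7 × 1.0 = 83.9; deviate to 0 → 72.5. IC holds (83.9 ≥ 72.5).
1 of 2 constraints hold, so this profile is not an equilibrium.

1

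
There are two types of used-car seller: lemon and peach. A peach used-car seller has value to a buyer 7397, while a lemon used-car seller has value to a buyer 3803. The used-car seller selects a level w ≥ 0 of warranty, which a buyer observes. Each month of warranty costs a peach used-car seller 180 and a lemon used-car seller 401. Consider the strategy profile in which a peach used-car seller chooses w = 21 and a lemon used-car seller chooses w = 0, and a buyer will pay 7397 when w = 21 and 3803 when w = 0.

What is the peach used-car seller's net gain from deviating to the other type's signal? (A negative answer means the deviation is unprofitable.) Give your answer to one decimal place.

186.0

Playing w = 21 the peach used-car seller receives 7397 − 180 × 21 = 3617.
Deviating to w = 0 yields 3803 instead.
Gain from deviating: 3803 − 3617 = 186.0.
The gain is positive, so the peach type's incentive-compatibility constraint is violated — this profile is not a separating equilibrium.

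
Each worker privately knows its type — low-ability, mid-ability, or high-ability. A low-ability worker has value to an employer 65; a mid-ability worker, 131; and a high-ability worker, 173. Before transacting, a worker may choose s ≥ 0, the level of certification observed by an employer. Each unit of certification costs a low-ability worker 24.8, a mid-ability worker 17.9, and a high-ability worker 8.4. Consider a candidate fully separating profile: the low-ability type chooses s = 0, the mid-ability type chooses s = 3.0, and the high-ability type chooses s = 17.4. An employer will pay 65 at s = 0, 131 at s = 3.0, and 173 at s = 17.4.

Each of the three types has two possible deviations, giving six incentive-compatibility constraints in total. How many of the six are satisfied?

4

High-ability (own payoff 173 − 8.4×17.4 = 26.84): to s=0 gives 65 → profitable ✗; to s=3.0 gives 131 − 8.4×3.0 = 105.8 → profitable ✗.
Mid-ability (own payoff 131 − 17.9×3.0 = 77.3): to s=0 gives 65 → no gain ✓; to s=17.4 gives 173 − 17.9×17.4 = -138.46 → no gain ✓.
Low-ability (own payoff 65): to s=3.0 gives 131 − 24.8×3.0 = 56.6 → no gain ✓; to s=17.4 gives 173 − 24.8×17.4 = -258.52 → no gain ✓.
4 of the 6 constraints hold; not an equilibrium.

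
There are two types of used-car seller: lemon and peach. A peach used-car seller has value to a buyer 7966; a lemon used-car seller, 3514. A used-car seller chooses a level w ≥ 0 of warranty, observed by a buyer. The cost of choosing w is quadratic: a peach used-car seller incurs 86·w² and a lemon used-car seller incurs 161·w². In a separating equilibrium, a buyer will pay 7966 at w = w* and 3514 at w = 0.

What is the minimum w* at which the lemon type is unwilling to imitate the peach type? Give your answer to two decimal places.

The lemon type at w = 0 receives 3514; imitating at w* yields 7966 − 161·w*².
Indifference: 3514 = 7966 − 161·w*², so w*² = (7966 − 3514) / 161 ≈ 27.6522.
w* = √27.6522 ≈ 5.26.

5.26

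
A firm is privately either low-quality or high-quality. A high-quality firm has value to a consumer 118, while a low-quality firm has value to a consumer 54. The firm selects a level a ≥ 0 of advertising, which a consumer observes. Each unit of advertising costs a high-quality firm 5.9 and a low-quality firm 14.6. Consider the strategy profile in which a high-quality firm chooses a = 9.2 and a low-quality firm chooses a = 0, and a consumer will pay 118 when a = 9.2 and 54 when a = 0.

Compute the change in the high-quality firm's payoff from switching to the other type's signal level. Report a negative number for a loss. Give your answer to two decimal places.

-9.72

Playing a = 9.2 the high-quality firm receives 118 − 5.9 × 9.2 = 63.72.
Deviating to a = 0 yields 54 instead.
Gain from deviating: 54 − 63.72 = -9.72.
The gain is negative, so the high-quality type's incentive-compatibility constraint is satisfied.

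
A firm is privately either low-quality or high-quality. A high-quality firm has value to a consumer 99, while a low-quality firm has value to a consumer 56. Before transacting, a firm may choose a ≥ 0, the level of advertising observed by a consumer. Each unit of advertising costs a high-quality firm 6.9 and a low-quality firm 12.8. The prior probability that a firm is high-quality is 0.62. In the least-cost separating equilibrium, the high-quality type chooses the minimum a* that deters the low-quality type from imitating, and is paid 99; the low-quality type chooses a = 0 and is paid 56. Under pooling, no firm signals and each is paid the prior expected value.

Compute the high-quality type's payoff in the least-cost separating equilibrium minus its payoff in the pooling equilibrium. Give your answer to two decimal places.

-6.84

Least-cost separating signal: a* solves 56 = 99 − 12.8·a*, so a* = (99 − 56)/12.8 ≈ 3.3594.
High-quality type's separating payoff: 99 − 6.9 × a* = 99 − 6.9 × (99 − 56)/12.8 = 99 − 296.7/12.8 ≈ 75.8203.
Pooling payoff: 0.62 × 99 + 0.38 × 56 = 82.66.
Difference: 75.8203 − 82.66 = -6.8397, i.e. -6.84 to two decimal places.
The high-quality type would prefer the pooling outcome.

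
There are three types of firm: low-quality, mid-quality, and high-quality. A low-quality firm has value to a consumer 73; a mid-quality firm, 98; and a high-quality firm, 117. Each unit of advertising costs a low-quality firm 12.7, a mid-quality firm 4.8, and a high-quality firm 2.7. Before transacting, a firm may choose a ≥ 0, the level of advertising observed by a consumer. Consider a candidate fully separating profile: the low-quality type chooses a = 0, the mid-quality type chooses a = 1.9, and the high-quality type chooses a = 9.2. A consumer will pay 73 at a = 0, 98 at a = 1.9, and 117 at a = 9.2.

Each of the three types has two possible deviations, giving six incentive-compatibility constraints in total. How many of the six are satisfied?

Low-quality (own payoff 73): to a=1.9 gives 98 − 12.7×1.9 = 73.87 → profitable ✗; to a=9.2 gives 117 − 12.7×9.2 = 0.16 → no gain ✓.
High-quality (own payoff 117 − 2.7×9.2 = 92.16): to a=0 gives 73 → no gain ✓; to a=1.9 gives 98 − 2.7×1.9 = 92.87 → profitable ✗.
Mid-quality (own payoff 98 − 4.8×1.9 = 88.88): to a=0 gives 73 → no gain ✓; to a=9.2 gives 117 − 4.8×9.2 = 72.84 → no gain ✓.
4 of the 6 constraints hold; not an equilibrium.

4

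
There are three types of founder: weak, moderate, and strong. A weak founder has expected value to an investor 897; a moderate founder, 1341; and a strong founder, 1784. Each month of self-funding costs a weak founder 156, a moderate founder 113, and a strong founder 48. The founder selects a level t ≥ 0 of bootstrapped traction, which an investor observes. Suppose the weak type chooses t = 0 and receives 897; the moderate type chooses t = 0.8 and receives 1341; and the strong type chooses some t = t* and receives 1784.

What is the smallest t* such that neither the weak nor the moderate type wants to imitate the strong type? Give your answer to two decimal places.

Moderate type (on-path payoff 1341 − 113×0.8 = 1250.6) won't mimic when 1250.6 ≥ 1784 − 113·t*, i.e. t* ≥ 4.72.
Weak type (on-path payoff 897) won't mimic when 897 ≥ 1784 − 156·t*, i.e. t* ≥ 5.69.
Both must hold, so t* = max(5.69, 4.72) = 5.69. The weak type's constraint binds.

5.69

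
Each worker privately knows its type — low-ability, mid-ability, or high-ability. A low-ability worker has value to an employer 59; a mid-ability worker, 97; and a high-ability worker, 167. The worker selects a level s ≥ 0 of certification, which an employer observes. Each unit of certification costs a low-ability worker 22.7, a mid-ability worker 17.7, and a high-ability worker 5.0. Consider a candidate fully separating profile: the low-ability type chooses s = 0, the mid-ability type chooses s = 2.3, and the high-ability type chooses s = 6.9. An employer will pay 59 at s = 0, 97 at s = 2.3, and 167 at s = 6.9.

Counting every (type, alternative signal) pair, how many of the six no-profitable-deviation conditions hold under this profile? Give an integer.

High-ability (own payoff 167 − 5.0×6.9 = 132.5): to s=0 gives 59 → no gain ✓; to s=2.3 gives 97 − 5.0×2.3 = 85.5 → no gain ✓.
Mid-ability (own payoff 97 − 17.7×2.3 = 56.29): to s=0 gives 59 → profitable ✗; to s=6.9 gives 167 − 17.7×6.9 = 44.87 → no gain ✓.
Low-ability (own payoff 59): to s=2.3 gives 97 − 22.7×2.3 = 44.79 → no gain ✓; to s=6.9 gives 167 − 22.7×6.9 = 10.37 → no gain ✓.
5 of the 6 constraints hold; not an equilibrium.

5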